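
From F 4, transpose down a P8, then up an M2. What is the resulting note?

F4 down a perfect octave → F3 (12 semitones).
Up a major second from F3: G3 (2 semitones up).

G 3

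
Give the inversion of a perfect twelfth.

First reduce the compound perfect twelfth to its simple form, a perfect fifth.
Interval numbers invert to sum to nine: 5 + 4 = 9, so a fifth inverts to a fourth.
Quality inverts too: perfect stays perfect. That makes the inversion a perfect fourth.

perfect 4th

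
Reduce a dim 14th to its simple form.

diminished 7th

Each octave removed subtracts seven from the number: 14 − 7 = 7.
Quality carries through unchanged, so the simple form is a diminished seventh.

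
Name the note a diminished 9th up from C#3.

Two letters up from C (plus an octave) reaches D.
A diminished ninth is 12 semitones; 12 semitones up from C#3 gives Db4.

Db4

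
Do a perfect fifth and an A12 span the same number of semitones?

No

A perfect fifth spans 7 semitones; an augmented twelfth spans 20 semitones. They differ by 13.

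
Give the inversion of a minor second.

Inverted interval numbers add to nine, so a second pairs with a seventh (2 + 7 = 9).
The quality also flips — minor becomes major — giving a major seventh.

M7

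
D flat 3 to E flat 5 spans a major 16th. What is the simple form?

Take out 2 octaves (14 from the number): 16 − 14 = 2.
That makes a major sixteenth a compound major second — 2 octaves plus a major second.

major second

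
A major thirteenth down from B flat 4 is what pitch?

D flat 3

The thirteenth's letter: B down six letter names plus an octave → D.
A major thirteenth is 21 semitones; 21 semitones down from Bb4 gives Db3.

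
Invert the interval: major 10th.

minor sixth

First reduce the compound major tenth to its simple form, a major third.
Interval numbers invert to sum to nine: 3 + 6 = 9, so a third inverts to a sixth.
Quality inverts too: major becomes minor. That makes the inversion a minor sixth.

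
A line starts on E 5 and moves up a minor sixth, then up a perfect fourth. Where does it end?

F 6

E5 up a minor sixth → C6 (8 semitones).
A perfect fourth up from C6 is F6.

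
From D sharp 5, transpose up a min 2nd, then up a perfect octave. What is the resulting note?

E 6

D#5 up a minor second → E5 (1 semitone).
A perfect octave up from E5 is E6.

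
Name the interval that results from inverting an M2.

m7

Inverted interval numbers add to nine, so a second pairs with a seventh (2 + 7 = 9).
Quality inverts too: major becomes minor. That makes the inversion a minor seventh.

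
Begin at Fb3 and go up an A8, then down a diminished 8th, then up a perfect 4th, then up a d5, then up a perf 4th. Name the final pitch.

Bb4

Fb3 up an augmented octave → F4 (13 semitones).
Down a diminished octave from F4: F#3 (11 semitones down).
Up a perfect fourth from F#3: B3 (5 semitones up).
B3 up a diminished fifth → F4 (6 semitones).
Up a perfect fourth from F4: Bb4 (5 semitones up).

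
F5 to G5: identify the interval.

F to G spans two letter names (F-G), so the interval is some kind of second.
The major second spans 2 semitones, and F5 to G5 is exactly 2 semitones — so this is a major second.

major second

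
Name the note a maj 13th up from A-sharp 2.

F-double-sharp 4

Counting six letter names plus an octave up from A lands on F.
A major thirteenth spans 21 semitones, so from A#2 the target pitch is F##4.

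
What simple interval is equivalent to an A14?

Take out an octave (7 from the number): 14 − 7 = 7.
That makes an augmented fourteenth a compound augmented seventh — an octave plus an augmented seventh.

augmented seventh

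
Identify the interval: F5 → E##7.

F to E spans seven letter names (F-G-A-B-C-D-E), plus an octave — that makes it a fourteenth of some quality.
The major fourteenth is 23 semitones; here we have 25, two semitones wider: doubly augmented.
(Equivalently, a compound doubly augmented seventh: a doubly augmented seventh plus an octave.)

doubly augmented 14th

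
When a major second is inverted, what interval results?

minor 7th

The rule of nine gives the new number: 9 − 2 = 7, so a second becomes a seventh.
Quality inverts too: major becomes minor. That makes the inversion a minor seventh.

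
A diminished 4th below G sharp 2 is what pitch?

D double-sharp 2

Four letter names down from G: D.
A diminished fourth spans 4 semitones, so from G#2 the target pitch is D##2.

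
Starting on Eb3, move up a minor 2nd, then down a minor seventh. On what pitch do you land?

Up a minor second from Eb3: Fb3 (1 semitone up).
Fb3 down a minor seventh → Gb2 (10 semitones).

Gb2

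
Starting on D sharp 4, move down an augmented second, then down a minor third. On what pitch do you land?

A 3

D#4 down an augmented second → C4 (3 semitones).
Down a minor third from C4: A3 (3 semitones down).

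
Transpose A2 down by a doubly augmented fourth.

Ebb2

Counting four letter names down from A lands on E.
A doubly augmented fourth is 7 semitones; 7 semitones down from A2 gives Ebb2.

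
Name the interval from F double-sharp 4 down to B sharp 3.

perfect fifth

Descending from F##4 to B#3 is the same interval as ascending B#3 to F##4.
B to F spans five letter names (B-C-D-E-F), so the interval is some kind of fifth.
Counting semitones, B#3→F##4 is 7, which is the perfect fifth.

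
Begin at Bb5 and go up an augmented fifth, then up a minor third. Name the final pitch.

A6

An augmented fifth up from Bb5 is F#6.
A minor third up from F#6 is A6.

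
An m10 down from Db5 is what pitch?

Bb3

The tenth's letter: D down three letter names plus an octave → B.
Moving 15 semitones down from Db5 (the size of a minor tenth) reaches Bb3.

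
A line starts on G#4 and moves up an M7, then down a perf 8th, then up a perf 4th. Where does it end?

B#4

G#4 up a major seventh → F##5 (11 semitones).
A perfect octave down from F##5 is F##4.
F##4 up a perfect fourth → B#4 (5 semitones).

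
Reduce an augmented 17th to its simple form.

A3

Take out 2 octaves (14 from the number): 17 − 14 = 3.
That makes an augmented seventeenth a compound augmented third — 2 octaves plus an augmented third.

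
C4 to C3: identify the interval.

perfect 8th

Descending from C4 to C3 is the same interval as ascending C3 to C4.
C to C is the same letter name, plus an octave: an octave.
C3 to C4 is 12 semitones, matching the perfect octave exactly, so the quality is perfect.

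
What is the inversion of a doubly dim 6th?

Inverted interval numbers add to nine, so a sixth pairs with a third (6 + 3 = 9).
Quality inverts too: doubly diminished becomes doubly augmented. That makes the inversion a doubly augmented third.

doubly augmented 3rd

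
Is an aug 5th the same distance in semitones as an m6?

Both span 8 semitones: an augmented fifth and a minor sixth are the same chromatic distance.

Yes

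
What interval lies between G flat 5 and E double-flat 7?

minor thirteenth

G to E spans six letter names (G-A-B-C-D-E), plus an octave — that makes it a thirteenth of some quality.
At 20 semitones, Gb5→Ebb7 falls one short of a major thirteenth: minor.
(Equivalently, a compound minor sixth: a minor sixth plus an octave.)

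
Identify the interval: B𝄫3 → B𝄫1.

perfect fifteenth

Descending from Bbb3 to Bbb1 is the same interval as ascending Bbb1 to Bbb3.
B to B is the same letter name, plus 2 octaves: a fifteenth.
The perfect fifteenth spans 24 semitones, and Bbb1 to Bbb3 is exactly 24 semitones — so this is a perfect fifteenth.
(Equivalently, a compound perfect octave: a perfect octave plus an octave.)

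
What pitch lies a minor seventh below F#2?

Seven letter names down from F: G.
Moving 10 semitones down from F#2 (the size of a minor seventh) reaches G#1.

G#1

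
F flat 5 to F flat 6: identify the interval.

F to F is the same letter name, plus an octave — that makes it an octave of some quality.
Fb5 to Fb6 is 12 semitones, matching the perfect octave exactly, so the quality is perfect.

perfect octave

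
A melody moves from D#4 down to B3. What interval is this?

Descending from D#4 to B3 is the same interval as ascending B3 to D#4.
B to D spans three letter names (B-C-D), so the interval is some kind of third.
B3 to D#4 is 4 semitones, matching the major third exactly, so the quality is major.

major 3rd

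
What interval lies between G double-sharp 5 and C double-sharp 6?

P4

G to C spans four letter names (G-A-B-C), so the interval is some kind of fourth.
Counting semitones, G##5→C##6 is 5, which is the perfect fourth.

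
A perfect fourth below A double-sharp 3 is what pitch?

Counting four letter names down from A lands on E.
A perfect fourth is 5 semitones; 5 semitones down from A##3 gives E##3.

E double-sharp 3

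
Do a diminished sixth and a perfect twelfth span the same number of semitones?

A diminished sixth is 7 semitones but a perfect twelfth is 19 semitones — different sizes.

No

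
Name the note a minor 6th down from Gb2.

Six letter names down from G: B.
A minor sixth spans 8 semitones, so from Gb2 the target pitch is Bb1.

Bb1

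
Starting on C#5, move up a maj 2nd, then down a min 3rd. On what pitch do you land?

A major second up from C#5 is D#5.
A minor third down from D#5 is B#4.

B#4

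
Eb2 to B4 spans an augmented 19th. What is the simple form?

A5

Subtracting seven from the interval number removes an octave: 19 − 14 = 5.
So an augmented nineteenth is 2 octaves plus an augmented fifth. The quality is unchanged.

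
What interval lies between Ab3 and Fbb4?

d6

A to F spans six letter names (A-B-C-D-E-F), so the interval is some kind of sixth.
Ab3 to Fbb4 spans 7 semitones — two semitones narrower than the major sixth (9) — giving a diminished sixth.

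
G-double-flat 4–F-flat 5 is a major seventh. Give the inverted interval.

minor second

Interval numbers invert to sum to nine: 7 + 2 = 9, so a seventh inverts to a second.
And major becomes minor under inversion, so we get a minor second.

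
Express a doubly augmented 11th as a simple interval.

doubly augmented 4th

Subtracting seven from the interval number removes an octave: 11 − 7 = 4.
So a doubly augmented eleventh is an octave plus a doubly augmented fourth. The quality is unchanged.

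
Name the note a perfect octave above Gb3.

Gb4

For an octave the letter name doesn't change: still G, an octave up.
Moving 12 semitones up from Gb3 (the size of a perfect octave) reaches Gb4.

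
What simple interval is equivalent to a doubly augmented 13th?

AA6

Subtracting seven from the interval number removes an octave: 13 − 7 = 6.
Quality carries through unchanged, so the simple form is a doubly augmented sixth.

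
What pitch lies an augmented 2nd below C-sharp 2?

Counting two letter names down from C lands on B.
An augmented second spans 3 semitones, so from C#2 the target pitch is Bb1.

B-flat 1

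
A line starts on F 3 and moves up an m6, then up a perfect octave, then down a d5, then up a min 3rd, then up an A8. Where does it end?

Up a minor sixth from F3: Db4 (8 semitones up).
Up a perfect octave from Db4: Db5 (12 semitones up).
Down a diminished fifth from Db5: G4 (6 semitones down).
G4 up a minor third → Bb4 (3 semitones).
Up an augmented octave from Bb4: B5 (13 semitones up).

B 5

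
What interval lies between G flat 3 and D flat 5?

perfect 12th

G to D spans five letter names (G-A-B-C-D), plus an octave — that makes it a twelfth of some quality.
The perfect twelfth spans 19 semitones, and Gb3 to Db5 is exactly 19 semitones — so this is a perfect twelfth.
(Equivalently, a compound perfect fifth: a perfect fifth plus an octave.)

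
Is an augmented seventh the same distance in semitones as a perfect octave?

Yes

An augmented seventh spans 12 semitones, and a perfect octave also spans 12 semitones — they're enharmonic.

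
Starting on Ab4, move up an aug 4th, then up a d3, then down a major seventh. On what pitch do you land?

Ab4 up an augmented fourth → D5 (6 semitones).
A diminished third up from D5 is Fb5.
Fb5 down a major seventh → Gbb4 (11 semitones).

Gbb4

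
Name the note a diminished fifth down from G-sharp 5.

Five letter names down from G: C.
A diminished fifth spans 6 semitones, so from G#5 the target pitch is C##5.

C-double-sharp 5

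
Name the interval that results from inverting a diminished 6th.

augmented 3rd

Inverted interval numbers add to nine, so a sixth pairs with a third (6 + 3 = 9).
The quality also flips — diminished becomes augmented — giving an augmented third.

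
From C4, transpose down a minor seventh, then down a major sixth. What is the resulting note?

F2

A minor seventh down from C4 is D3.
Down a major sixth from D3: F2 (9 semitones down).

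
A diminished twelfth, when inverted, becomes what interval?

First reduce the compound diminished twelfth to its simple form, a diminished fifth.
Inverted interval numbers add to nine, so a fifth pairs with a fourth (5 + 4 = 9).
And diminished becomes augmented under inversion, so we get an augmented fourth.

augmented fourth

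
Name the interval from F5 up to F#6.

A8

F to F is the same letter name, plus an octave: an octave.
A perfect octave would be 12 semitones; F5 to F#6 is 13, one semitone wider, so the interval is augmented.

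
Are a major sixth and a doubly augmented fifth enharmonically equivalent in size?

Both span 9 semitones: a major sixth and a doubly augmented fifth are the same chromatic distance.

Yes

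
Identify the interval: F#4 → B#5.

F to B spans four letter names (F-G-A-B), plus an octave, so the interval is some kind of eleventh.
F#4 to B#5 spans 18 semitones — one semitone wider than the perfect eleventh (17) — giving an augmented eleventh.
(Equivalently, a compound augmented fourth: an augmented fourth plus an octave.)

A11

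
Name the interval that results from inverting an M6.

minor third

Inverted interval numbers add to nine, so a sixth pairs with a third (6 + 3 = 9).
And major becomes minor under inversion, so we get a minor third.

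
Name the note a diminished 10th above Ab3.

Cbb5

Counting three letter names plus an octave up from A lands on C.
Moving 14 semitones up from Ab3 (the size of a diminished tenth) reaches Cbb5.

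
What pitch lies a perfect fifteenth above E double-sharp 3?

E double-sharp 5

For a fifteenth the letter name doesn't change: still E, two octaves up.
A perfect fifteenth is 24 semitones; 24 semitones up from E##3 gives E##5.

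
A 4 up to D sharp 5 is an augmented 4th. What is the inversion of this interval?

The rule of nine gives the new number: 9 − 4 = 5, so a fourth becomes a fifth.
And augmented becomes diminished under inversion, so we get a diminished fifth.

diminished 5th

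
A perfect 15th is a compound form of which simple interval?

Take out an octave (7 from the number): 15 − 7 = 8.
So a perfect fifteenth is an octave plus a perfect octave. The quality is unchanged.

perfect octave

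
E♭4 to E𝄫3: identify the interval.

Descending from Eb4 to Ebb3 is the same interval as ascending Ebb3 to Eb4.
E to E is the same letter name, plus an octave — that makes it an octave of some quality.
A perfect octave would be 12 semitones; Ebb3 to Eb4 is 13, one semitone wider, so the interval is augmented.

augmented octave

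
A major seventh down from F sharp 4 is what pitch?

G 3

Seven letter names down from F: G.
Moving 11 semitones down from F#4 (the size of a major seventh) reaches G3.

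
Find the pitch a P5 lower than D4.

Five letter names down from D: G.
A perfect fifth is 7 semitones; 7 semitones down from D4 gives G3.

G3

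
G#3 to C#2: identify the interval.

Descending from G#3 to C#2 is the same interval as ascending C#2 to G#3.
C to G spans five letter names (C-D-E-F-G), plus an octave — that makes it a twelfth of some quality.
The perfect twelfth spans 19 semitones, and C#2 to G#3 is exactly 19 semitones — so this is a perfect twelfth.
(Equivalently, a compound perfect fifth: a perfect fifth plus an octave.)

perfect twelfth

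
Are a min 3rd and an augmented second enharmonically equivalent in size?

Both span 3 semitones: a minor third and an augmented second are the same chromatic distance.

Yes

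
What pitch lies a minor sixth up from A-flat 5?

Six letter names up from A: F.
A minor sixth spans 8 semitones, so from Ab5 the target pitch is Fb6.

F-flat 6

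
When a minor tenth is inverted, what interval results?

First reduce the compound minor tenth to its simple form, a minor third.
Inverted interval numbers add to nine, so a third pairs with a sixth (3 + 6 = 9).
And minor becomes major under inversion, so we get a major sixth.

major sixth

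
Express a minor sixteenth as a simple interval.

Each octave removed subtracts seven from the number: 16 − 14 = 2.
That makes a minor sixteenth a compound minor second — 2 octaves plus a minor second.

minor second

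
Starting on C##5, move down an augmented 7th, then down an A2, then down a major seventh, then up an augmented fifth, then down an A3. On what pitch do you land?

C##5 down an augmented seventh → D4 (12 semitones).
Down an augmented second from D4: Cb4 (3 semitones down).
Cb4 down a major seventh → Dbb3 (11 semitones).
An augmented fifth up from Dbb3 is Ab3.
An augmented third down from Ab3 is Fbb3.

Fbb3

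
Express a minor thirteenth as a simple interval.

Subtracting seven from the interval number removes an octave: 13 − 7 = 6.
So a minor thirteenth is an octave plus a minor sixth. The quality is unchanged.

minor sixth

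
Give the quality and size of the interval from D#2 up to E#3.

D to E spans two letter names (D-E), plus an octave, so the interval is some kind of ninth.
D#2 to E#3 is 14 semitones, matching the major ninth exactly, so the quality is major.
(Equivalently, a compound major second: a major second plus an octave.)

major 9th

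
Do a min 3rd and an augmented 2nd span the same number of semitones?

Yes

A minor third = 3 semitones = an augmented second; enharmonically equal.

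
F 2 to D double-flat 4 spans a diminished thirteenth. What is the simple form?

Each octave removed subtracts seven from the number: 13 − 7 = 6.
Quality carries through unchanged, so the simple form is a diminished sixth.

diminished sixth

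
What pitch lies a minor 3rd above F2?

Ab2

Three letter names up from F: A.
Moving 3 semitones up from F2 (the size of a minor third) reaches Ab2.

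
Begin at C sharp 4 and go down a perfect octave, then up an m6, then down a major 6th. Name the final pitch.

Down a perfect octave from C#4: C#3 (12 semitones down).
Up a minor sixth from C#3: A3 (8 semitones up).
A major sixth down from A3 is C3.

C 3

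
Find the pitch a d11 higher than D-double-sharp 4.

Counting four letter names plus an octave up from D lands on G.
Moving 16 semitones up from D##4 (the size of a diminished eleventh) reaches G#5.

G-sharp 5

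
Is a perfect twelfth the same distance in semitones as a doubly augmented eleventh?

Yes

Both span 19 semitones: a perfect twelfth and a doubly augmented eleventh are the same chromatic distance.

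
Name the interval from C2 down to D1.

Descending from C2 to D1 is the same interval as ascending D1 to C2.
D to C spans seven letter names (D-E-F-G-A-B-C), so the interval is some kind of seventh.
D1 to C2 is 10 semitones, a half step short of the major seventh (11), so this is minor.

m7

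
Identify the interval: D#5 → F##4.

Descending from D#5 to F##4 is the same interval as ascending F##4 to D#5.
F to D spans six letter names (F-G-A-B-C-D): a sixth.
At 8 semitones, F##4→D#5 falls one short of a major sixth: minor.

minor sixth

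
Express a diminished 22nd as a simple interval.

Take out 2 octaves (14 from the number): 22 − 14 = 8.
That makes a diminished twenty-second a compound diminished octave — 2 octaves plus a diminished octave.

diminished octave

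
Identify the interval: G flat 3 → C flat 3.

perfect fifth

Descending from Gb3 to Cb3 is the same interval as ascending Cb3 to Gb3.
C to G spans five letter names (C-D-E-F-G) — that makes it a fifth of some quality.
The perfect fifth spans 7 semitones, and Cb3 to Gb3 is exactly 7 semitones — so this is a perfect fifth.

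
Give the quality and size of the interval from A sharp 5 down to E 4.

Descending from A#5 to E4 is the same interval as ascending E4 to A#5.
E to A spans four letter names (E-F-G-A), plus an octave — that makes it an eleventh of some quality.
A perfect eleventh would be 17 semitones; E4 to A#5 is 18, one semitone wider, so the interval is augmented.
(Equivalently, a compound augmented fourth: an augmented fourth plus an octave.)

A11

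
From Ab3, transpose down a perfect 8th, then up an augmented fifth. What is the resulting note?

E3

A perfect octave down from Ab3 is Ab2.
An augmented fifth up from Ab2 is E3.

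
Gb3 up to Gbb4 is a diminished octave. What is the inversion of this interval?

augmented 1st

Interval numbers invert to sum to nine: 8 + 1 = 9, so an octave inverts to a unison.
And diminished becomes augmented under inversion, so we get an augmented unison.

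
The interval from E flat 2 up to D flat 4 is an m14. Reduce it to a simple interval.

Subtracting seven from the interval number removes an octave: 14 − 7 = 7.
That makes a minor fourteenth a compound minor seventh — an octave plus a minor seventh.

minor seventh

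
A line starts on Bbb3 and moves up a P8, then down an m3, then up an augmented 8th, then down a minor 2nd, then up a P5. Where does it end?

Bbb3 up a perfect octave → Bbb4 (12 semitones).
Bbb4 down a minor third → Gb4 (3 semitones).
An augmented octave up from Gb4 is G5.
A minor second down from G5 is F#5.
F#5 up a perfect fifth → C#6 (7 semitones).

C#6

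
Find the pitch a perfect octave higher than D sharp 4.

D sharp 5

The letter stays D (same as the start), shifted an octave up.
A perfect octave spans 12 semitones, so from D#4 the target pitch is D#5.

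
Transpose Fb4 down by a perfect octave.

The letter stays F (same as the start), shifted an octave down.
Moving 12 semitones down from Fb4 (the size of a perfect octave) reaches Fb3.

Fb3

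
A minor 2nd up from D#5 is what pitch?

E5

The second takes the letter from D up to E.
A minor second spans 1 semitone, so from D#5 the target pitch is E5.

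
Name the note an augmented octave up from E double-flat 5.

For an octave the letter name doesn't change: still E, an octave up.
An augmented octave spans 13 semitones, so from Ebb5 the target pitch is Eb6.

E flat 6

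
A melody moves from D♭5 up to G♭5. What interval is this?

perfect fourth

D to G spans four letter names (D-E-F-G): a fourth.
The perfect fourth spans 5 semitones, and Db5 to Gb5 is exactly 5 semitones — so this is a perfect fourth.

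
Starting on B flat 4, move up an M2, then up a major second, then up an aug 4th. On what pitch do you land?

A major second up from Bb4 is C5.
Up a major second from C5: D5 (2 semitones up).
An augmented fourth up from D5 is G#5.

G sharp 5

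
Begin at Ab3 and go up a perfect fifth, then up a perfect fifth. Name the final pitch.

A perfect fifth up from Ab3 is Eb4.
Eb4 up a perfect fifth → Bb4 (7 semitones).

Bb4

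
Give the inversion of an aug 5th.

diminished 4th

Inverted interval numbers add to nine, so a fifth pairs with a fourth (5 + 4 = 9).
Quality inverts too: augmented becomes diminished. That makes the inversion a diminished fourth.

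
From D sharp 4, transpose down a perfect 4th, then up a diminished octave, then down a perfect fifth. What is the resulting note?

D 4

D#4 down a perfect fourth → A#3 (5 semitones).
Up a diminished octave from A#3: A4 (11 semitones up).
A4 down a perfect fifth → D4 (7 semitones).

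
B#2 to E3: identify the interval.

B to E spans four letter names (B-C-D-E) — that makes it a fourth of some quality.
B#2 to E3 spans 4 semitones — one semitone narrower than the perfect fourth (5) — giving a diminished fourth.

diminished fourth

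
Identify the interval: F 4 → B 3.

Descending from F4 to B3 is the same interval as ascending B3 to F4.
B to F spans five letter names (B-C-D-E-F) — that makes it a fifth of some quality.
The perfect fifth is 7 semitones; here we have 6, one semitone narrower: diminished.

diminished fifth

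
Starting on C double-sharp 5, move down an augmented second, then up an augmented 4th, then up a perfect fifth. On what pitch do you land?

C##5 down an augmented second → B4 (3 semitones).
B4 up an augmented fourth → E#5 (6 semitones).
E#5 up a perfect fifth → B#5 (7 semitones).

B sharp 5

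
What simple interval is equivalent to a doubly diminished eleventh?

doubly diminished fourth

Take out an octave (7 from the number): 11 − 7 = 4.
So a doubly diminished eleventh is an octave plus a doubly diminished fourth. The quality is unchanged.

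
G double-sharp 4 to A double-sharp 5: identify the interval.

major ninth

G to A spans two letter names (G-A), plus an octave, so the interval is some kind of ninth.
The major ninth spans 14 semitones, and G##4 to A##5 is exactly 14 semitones — so this is a major ninth.
(Equivalently, a compound major second: a major second plus an octave.)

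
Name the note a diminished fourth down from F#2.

Four letter names down from F: C.
Moving 4 semitones down from F#2 (the size of a diminished fourth) reaches C##2.

C##2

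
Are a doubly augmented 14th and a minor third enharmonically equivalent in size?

No

25 semitones (doubly augmented fourteenth) vs 3 semitones (minor third): not equal.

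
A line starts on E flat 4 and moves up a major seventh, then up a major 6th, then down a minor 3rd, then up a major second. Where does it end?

A sharp 5

Up a major seventh from Eb4: D5 (11 semitones up).
Up a major sixth from D5: B5 (9 semitones up).
Down a minor third from B5: G#5 (3 semitones down).
A major second up from G#5 is A#5.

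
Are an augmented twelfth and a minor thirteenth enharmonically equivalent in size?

Yes

An augmented twelfth = 20 semitones = a minor thirteenth; enharmonically equal.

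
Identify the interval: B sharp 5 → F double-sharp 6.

B to F spans five letter names (B-C-D-E-F), so the interval is some kind of fifth.
Counting semitones, B#5→F##6 is 7, which is the perfect fifth.

perfect fifth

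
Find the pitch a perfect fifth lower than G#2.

C#2

The fifth takes the letter from G down to C.
A perfect fifth is 7 semitones; 7 semitones down from G#2 gives C#2.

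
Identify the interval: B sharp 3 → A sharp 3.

Descending from B#3 to A#3 is the same interval as ascending A#3 to B#3.
A to B spans two letter names (A-B), so the interval is some kind of second.
A#3 to B#3 is 2 semitones, matching the major second exactly, so the quality is major.

major 2nd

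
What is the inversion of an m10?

First reduce the compound minor tenth to its simple form, a minor third.
Inverted interval numbers add to nine, so a third pairs with a sixth (3 + 6 = 9).
And minor becomes major under inversion, so we get a major sixth.

major 6th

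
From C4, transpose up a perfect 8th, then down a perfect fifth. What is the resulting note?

F4

C4 up a perfect octave → C5 (12 semitones).
Down a perfect fifth from C5: F4 (7 semitones down).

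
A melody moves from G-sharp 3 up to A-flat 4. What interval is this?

G to A spans two letter names (G-A), plus an octave — that makes it a ninth of some quality.
A major ninth would be 14 semitones; G#3 to Ab4 is 12, two semitones narrower, so the interval is diminished.

diminished ninth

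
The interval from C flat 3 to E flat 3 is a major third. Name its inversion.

m6

Interval numbers invert to sum to nine: 3 + 6 = 9, so a third inverts to a sixth.
Quality inverts too: major becomes minor. That makes the inversion a minor sixth.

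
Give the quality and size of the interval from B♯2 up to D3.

B to D spans three letter names (B-C-D): a third.
The major third is 4 semitones; here we have 2, two semitones narrower: diminished.

d3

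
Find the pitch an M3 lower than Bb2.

Gb2

Three letter names down from B: G.
Moving 4 semitones down from Bb2 (the size of a major third) reaches Gb2.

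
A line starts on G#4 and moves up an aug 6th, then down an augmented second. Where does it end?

An augmented sixth up from G#4 is E##5.
Down an augmented second from E##5: D#5 (3 semitones down).

D#5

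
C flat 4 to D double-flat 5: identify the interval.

C to D spans two letter names (C-D), plus an octave — that makes it a ninth of some quality.
At 13 semitones, Cb4→Dbb5 falls one short of a major ninth: minor.
(Equivalently, a compound minor second: a minor second plus an octave.)

m9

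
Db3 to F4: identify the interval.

M10

D to F spans three letter names (D-E-F), plus an octave — that makes it a tenth of some quality.
Db3 to F4 is 16 semitones, matching the major tenth exactly, so the quality is major.
(Equivalently, a compound major third: a major third plus an octave.)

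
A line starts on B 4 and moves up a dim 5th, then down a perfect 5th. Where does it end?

A diminished fifth up from B4 is F5.
Down a perfect fifth from F5: Bb4 (7 semitones down).

B flat 4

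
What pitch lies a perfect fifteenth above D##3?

For a fifteenth the letter name doesn't change: still D, two octaves up.
A perfect fifteenth spans 24 semitones, so from D##3 the target pitch is D##5.

D##5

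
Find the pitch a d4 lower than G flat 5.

Counting four letter names down from G lands on D.
A diminished fourth spans 4 semitones, so from Gb5 the target pitch is D5.

D 5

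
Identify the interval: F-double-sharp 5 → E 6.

d7

F to E spans seven letter names (F-G-A-B-C-D-E), so the interval is some kind of seventh.
A major seventh would be 11 semitones; F##5 to E6 is 9, two semitones narrower, so the interval is diminished.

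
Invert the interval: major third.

minor 6th

Interval numbers invert to sum to nine: 3 + 6 = 9, so a third inverts to a sixth.
And major becomes minor under inversion, so we get a minor sixth.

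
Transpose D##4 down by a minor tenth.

B##2

Three letters down from D (plus an octave) reaches B.
A minor tenth is 15 semitones; 15 semitones down from D##4 gives B##2.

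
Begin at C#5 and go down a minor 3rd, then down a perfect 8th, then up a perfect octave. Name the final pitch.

Down a minor third from C#5: A#4 (3 semitones down).
Down a perfect octave from A#4: A#3 (12 semitones down).
A perfect octave up from A#3 is A#4.

A#4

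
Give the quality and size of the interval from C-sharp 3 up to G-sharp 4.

P12

C to G spans five letter names (C-D-E-F-G), plus an octave — that makes it a twelfth of some quality.
Counting semitones, C#3→G#4 is 19, which is the perfect twelfth.
(Equivalently, a compound perfect fifth: a perfect fifth plus an octave.)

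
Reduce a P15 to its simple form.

Subtracting seven from the interval number removes an octave: 15 − 7 = 8.
That makes a perfect fifteenth a compound perfect octave — an octave plus a perfect octave.

P8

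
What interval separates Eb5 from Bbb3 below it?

augmented eleventh

Descending from Eb5 to Bbb3 is the same interval as ascending Bbb3 to Eb5.
B to E spans four letter names (B-C-D-E), plus an octave: an eleventh.
Bbb3 to Eb5 spans 18 semitones — one semitone wider than the perfect eleventh (17) — giving an augmented eleventh.
(Equivalently, a compound augmented fourth: an augmented fourth plus an octave.)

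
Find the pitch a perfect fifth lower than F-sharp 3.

B 2

The fifth takes the letter from F down to B.
A perfect fifth is 7 semitones; 7 semitones down from F#3 gives B2.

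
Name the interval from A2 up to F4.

A to F spans six letter names (A-B-C-D-E-F), plus an octave: a thirteenth.
A major thirteenth would be 21 semitones, but A2 to F4 is 20 — one semitone narrower, making it a minor thirteenth.
(Equivalently, a compound minor sixth: a minor sixth plus an octave.)

m13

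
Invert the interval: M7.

minor second

Inverted interval numbers add to nine, so a seventh pairs with a second (7 + 2 = 9).
And major becomes minor under inversion, so we get a minor second.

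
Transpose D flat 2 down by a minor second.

The second takes the letter from D down to C.
A minor second is 1 semitone; 1 semitone down from Db2 gives C2.

C 2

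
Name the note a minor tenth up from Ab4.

Cb6

Counting three letter names plus an octave up from A lands on C.
A minor tenth spans 15 semitones, so from Ab4 the target pitch is Cb6.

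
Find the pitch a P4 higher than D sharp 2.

The fourth takes the letter from D up to G.
A perfect fourth spans 5 semitones, so from D#2 the target pitch is G#2.

G sharp 2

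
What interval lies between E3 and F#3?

E to F spans two letter names (E-F), so the interval is some kind of second.
The major second spans 2 semitones, and E3 to F#3 is exactly 2 semitones — so this is a major second.

major 2nd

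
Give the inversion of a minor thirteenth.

First reduce the compound minor thirteenth to its simple form, a minor sixth.
The rule of nine gives the new number: 9 − 6 = 3, so a sixth becomes a third.
The quality also flips — minor becomes major — giving a major third.

major 3rd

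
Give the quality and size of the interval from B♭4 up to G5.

major sixth

B to G spans six letter names (B-C-D-E-F-G), so the interval is some kind of sixth.
Counting semitones, Bb4→G5 is 9, which is the major sixth.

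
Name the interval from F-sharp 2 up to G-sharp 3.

F to G spans two letter names (F-G), plus an octave: a ninth.
F#2 to G#3 is 14 semitones, matching the major ninth exactly, so the quality is major.
(Equivalently, a compound major second: a major second plus an octave.)

major ninth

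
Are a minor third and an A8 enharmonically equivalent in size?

A minor third is 3 semitones but an augmented octave is 13 semitones — different sizes.

No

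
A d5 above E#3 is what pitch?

Counting five letter names up from E lands on B.
A diminished fifth spans 6 semitones, so from E#3 the target pitch is B3.

B3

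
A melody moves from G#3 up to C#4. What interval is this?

G to C spans four letter names (G-A-B-C) — that makes it a fourth of some quality.
Counting semitones, G#3→C#4 is 5, which is the perfect fourth.

perfect fourth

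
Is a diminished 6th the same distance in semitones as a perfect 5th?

Yes

Both span 7 semitones: a diminished sixth and a perfect fifth are the same chromatic distance.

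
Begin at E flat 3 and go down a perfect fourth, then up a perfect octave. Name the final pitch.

B flat 3

Down a perfect fourth from Eb3: Bb2 (5 semitones down).
Up a perfect octave from Bb2: Bb3 (12 semitones up).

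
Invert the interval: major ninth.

minor 7th

First reduce the compound major ninth to its simple form, a major second.
Inverted interval numbers add to nine, so a second pairs with a seventh (2 + 7 = 9).
Quality inverts too: major becomes minor. That makes the inversion a minor seventh.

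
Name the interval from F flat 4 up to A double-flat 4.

minor 3rd

F to A spans three letter names (F-G-A): a third.
At 3 semitones, Fb4→Abb4 falls one short of a major third: minor.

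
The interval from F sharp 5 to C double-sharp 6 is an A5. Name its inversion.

Interval numbers invert to sum to nine: 5 + 4 = 9, so a fifth inverts to a fourth.
The quality also flips — augmented becomes diminished — giving a diminished fourth.

d4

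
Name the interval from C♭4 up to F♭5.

perfect eleventh

C to F spans four letter names (C-D-E-F), plus an octave — that makes it an eleventh of some quality.
The perfect eleventh spans 17 semitones, and Cb4 to Fb5 is exactly 17 semitones — so this is a perfect eleventh.
(Equivalently, a compound perfect fourth: a perfect fourth plus an octave.)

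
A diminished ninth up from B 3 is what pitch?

Two letters up from B (plus an octave) reaches C.
A diminished ninth spans 12 semitones, so from B3 the target pitch is Cb5.

C-flat 5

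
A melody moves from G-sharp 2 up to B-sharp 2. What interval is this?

major third

G to B spans three letter names (G-A-B), so the interval is some kind of third.
The major third spans 4 semitones, and G#2 to B#2 is exactly 4 semitones — so this is a major third.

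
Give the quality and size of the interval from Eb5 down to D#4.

Descending from Eb5 to D#4 is the same interval as ascending D#4 to Eb5.
D to E spans two letter names (D-E), plus an octave: a ninth.
The major ninth is 14 semitones; here we have 12, two semitones narrower: diminished.

diminished 9th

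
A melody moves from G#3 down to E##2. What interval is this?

diminished tenth

Descending from G#3 to E##2 is the same interval as ascending E##2 to G#3.
E to G spans three letter names (E-F-G), plus an octave, so the interval is some kind of tenth.
The major tenth is 16 semitones; here we have 14, two semitones narrower: diminished.
(Equivalently, a compound diminished third: a diminished third plus an octave.)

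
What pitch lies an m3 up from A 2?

The third takes the letter from A up to C.
Moving 3 semitones up from A2 (the size of a minor third) reaches C3.

C 3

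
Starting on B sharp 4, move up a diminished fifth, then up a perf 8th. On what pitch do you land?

F sharp 6

Up a diminished fifth from B#4: F#5 (6 semitones up).
A perfect octave up from F#5 is F#6.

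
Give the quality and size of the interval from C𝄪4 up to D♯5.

C to D spans two letter names (C-D), plus an octave — that makes it a ninth of some quality.
At 13 semitones, C##4→D#5 falls one short of a major ninth: minor.
(Equivalently, a compound minor second: a minor second plus an octave.)

minor 9th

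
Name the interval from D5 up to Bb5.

minor sixth

D to B spans six letter names (D-E-F-G-A-B), so the interval is some kind of sixth.
D5 to Bb5 is 8 semitones, a half step short of the major sixth (9), so this is minor.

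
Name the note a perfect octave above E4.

An octave keeps the letter name E, an octave up from E.
A perfect octave is 12 semitones; 12 semitones up from E4 gives E5.

E5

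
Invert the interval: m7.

M2

Inverted interval numbers add to nine, so a seventh pairs with a second (7 + 2 = 9).
And minor becomes major under inversion, so we get a major second.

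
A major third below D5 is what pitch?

Bb4

Counting three letter names down from D lands on B.
A major third spans 4 semitones, so from D5 the target pitch is Bb4.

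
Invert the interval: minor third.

The rule of nine gives the new number: 9 − 3 = 6, so a third becomes a sixth.
The quality also flips — minor becomes major — giving a major sixth.

major 6th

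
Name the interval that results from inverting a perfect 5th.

perfect 4th

Inverted interval numbers add to nine, so a fifth pairs with a fourth (5 + 4 = 9).
Quality inverts too: perfect stays perfect. That makes the inversion a perfect fourth.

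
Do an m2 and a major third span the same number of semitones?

No

A minor second is 1 semitone but a major third is 4 semitones — different sizes.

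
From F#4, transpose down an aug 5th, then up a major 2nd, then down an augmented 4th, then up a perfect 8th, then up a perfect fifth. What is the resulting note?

An augmented fifth down from F#4 is Bb3.
Bb3 up a major second → C4 (2 semitones).
Down an augmented fourth from C4: Gb3 (6 semitones down).
Gb3 up a perfect octave → Gb4 (12 semitones).
Gb4 up a perfect fifth → Db5 (7 semitones).

Db5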